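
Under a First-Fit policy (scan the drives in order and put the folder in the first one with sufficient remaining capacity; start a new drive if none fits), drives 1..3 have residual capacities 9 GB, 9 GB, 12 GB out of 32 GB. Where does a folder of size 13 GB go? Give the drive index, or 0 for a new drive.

No drive has ≥ 13 GB free, so a new drive is opened.

0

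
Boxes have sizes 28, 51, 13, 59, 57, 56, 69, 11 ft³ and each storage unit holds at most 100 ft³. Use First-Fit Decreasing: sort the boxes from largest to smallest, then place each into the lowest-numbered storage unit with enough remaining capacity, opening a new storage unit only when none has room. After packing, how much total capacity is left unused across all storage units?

156

Sorted descending: 69, 59, 57, 56, 51, 28, 13, 11.
69 ft³ → storage unit 1 (remaining 31 ft³)
59 ft³ → storage unit 2 (remaining 41 ft³)
57 ft³ → storage unit 3 (remaining 43 ft³)
56 ft³ → storage unit 4 (remaining 44 ft³)
51 ft³ → storage unit 5 (remaining 49 ft³)
28 ft³ → storage unit 1 (remaining 3 ft³)
13 ft³ → storage unit 2 (remaining 28 ft³)
11 ft³ → storage unit 2 (remaining 17 ft³)
5 storage units × 100 ft³ = 500 ft³; used 344 ft³; unused 156 ft³.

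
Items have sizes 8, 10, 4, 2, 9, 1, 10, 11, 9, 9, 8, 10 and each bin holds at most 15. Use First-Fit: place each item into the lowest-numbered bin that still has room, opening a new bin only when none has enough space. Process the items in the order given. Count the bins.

bin 1: place 8, 7 left
bin 2: place 10, 5 left
bin 1: place 4, 3 left
bin 1: place 2, 1 left
bin 3: place 9, 6 left
bin 1: place 1, 0 left
bin 4: place 10, 5 left
bin 5: place 11, 4 left
bin 6: place 9, 6 left
bin 7: place 9, 6 left
bin 8: place 8, 7 left
bin 9: place 10, 5 left

9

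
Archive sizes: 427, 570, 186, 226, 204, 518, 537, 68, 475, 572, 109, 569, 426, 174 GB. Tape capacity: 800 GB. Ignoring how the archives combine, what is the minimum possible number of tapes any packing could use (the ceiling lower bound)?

Total size = 427 + 570 + 186 + 226 + 204 + 518 + 537 + 68 + 475 + 572 + 109 + 569 + 426 + 174 = 5061 GB.
⌈5061 / 800⌉ = 7.

7 tapes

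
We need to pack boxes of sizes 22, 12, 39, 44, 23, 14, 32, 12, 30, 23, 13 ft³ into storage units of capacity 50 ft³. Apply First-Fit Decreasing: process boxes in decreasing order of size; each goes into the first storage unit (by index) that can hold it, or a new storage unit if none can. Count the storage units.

Sorted descending: 44, 39, 32, 30, 23, 23, 22, 14, 13, 12, 12.
44 ft³ → storage unit 1 (remaining 6 ft³)
39 ft³ → storage unit 2 (remaining 11 ft³)
32 ft³ → storage unit 3 (remaining 18 ft³)
30 ft³ → storage unit 4 (remaining 20 ft³)
23 ft³ → storage unit 5 (remaining 27 ft³)
23 ft³ → storage unit 5 (remaining 4 ft³)
22 ft³ → storage unit 6 (remaining 28 ft³)
14 ft³ → storage unit 3 (remaining 4 ft³)
13 ft³ → storage unit 4 (remaining 7 ft³)
12 ft³ → storage unit 6 (remaining 16 ft³)
12 ft³ → storage unit 6 (remaining 4 ft³)

6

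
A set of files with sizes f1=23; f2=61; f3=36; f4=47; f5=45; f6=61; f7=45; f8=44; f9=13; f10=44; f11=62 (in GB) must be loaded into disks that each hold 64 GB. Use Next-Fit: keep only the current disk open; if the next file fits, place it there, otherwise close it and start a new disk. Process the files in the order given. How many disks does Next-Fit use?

Put f1 (23 GB) in disk 1; 41 GB remain.
Put f2 (61 GB) in disk 2; 3 GB remain.
Put f3 (36 GB) in disk 3; 28 GB remain.
Put f4 (47 GB) in disk 4; 17 GB remain.
Put f5 (45 GB) in disk 5; 19 GB remain.
Put f6 (61 GB) in disk 6; 3 GB remain.
Put f7 (45 GB) in disk 7; 19 GB remain.
Put f8 (44 GB) in disk 8; 20 GB remain.
Put f9 (13 GB) in disk 8; 7 GB remain.
Put f10 (44 GB) in disk 9; 20 GB remain.
Put f11 (62 GB) in disk 10; 2 GB remain.
Final disks: [23] [61] [36] [47] [45] [61] [45] [44,13] [44] [62].

10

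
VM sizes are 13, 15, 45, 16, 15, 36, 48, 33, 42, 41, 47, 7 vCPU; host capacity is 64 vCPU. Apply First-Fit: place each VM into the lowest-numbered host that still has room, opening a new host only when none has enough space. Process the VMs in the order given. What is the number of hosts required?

13 vCPU → host 1 (remaining 51 vCPU)
15 vCPU → host 1 (remaining 36 vCPU)
45 vCPU → host 2 (remaining 19 vCPU)
16 vCPU → host 1 (remaining 20 vCPU)
15 vCPU → host 1 (remaining 5 vCPU)
36 vCPU → host 3 (remaining 28 vCPU)
48 vCPU → host 4 (remaining 16 vCPU)
33 vCPU → host 5 (remaining 31 vCPU)
42 vCPU → host 6 (remaining 22 vCPU)
41 vCPU → host 7 (remaining 23 vCPU)
47 vCPU → host 8 (remaining 17 vCPU)
7 vCPU → host 2 (remaining 12 vCPU)
Final hosts: [13,15,16,15] [45,7] [36] [48] [33] [42] [41] [47].

8 hosts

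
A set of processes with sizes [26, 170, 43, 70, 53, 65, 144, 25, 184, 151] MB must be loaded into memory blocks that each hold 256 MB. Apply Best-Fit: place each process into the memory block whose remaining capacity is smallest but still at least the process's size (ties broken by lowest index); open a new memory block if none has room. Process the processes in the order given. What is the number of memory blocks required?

5

Put 26 MB in memory block 1; 230 MB remain.
Put 170 MB in memory block 1; 60 MB remain.
Put 43 MB in memory block 1; 17 MB remain.
Put 70 MB in memory block 2; 186 MB remain.
Put 53 MB in memory block 2; 133 MB remain.
Put 65 MB in memory block 2; 68 MB remain.
Put 144 MB in memory block 3; 112 MB remain.
Put 25 MB in memory block 2; 43 MB remain.
Put 184 MB in memory block 4; 72 MB remain.
Put 151 MB in memory block 5; 105 MB remain.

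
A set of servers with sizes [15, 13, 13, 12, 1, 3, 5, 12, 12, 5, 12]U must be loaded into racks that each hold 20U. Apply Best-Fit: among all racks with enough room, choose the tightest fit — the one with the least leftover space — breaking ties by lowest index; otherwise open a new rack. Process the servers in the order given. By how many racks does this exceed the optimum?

Best-Fit: [15,1,3] [13,5] [13,5] [12] [12] [12] [12] → 7 racks.
7 servers exceed 10U (half the capacity), and no two of those can share a rack, so at least 7 racks are needed.
So 7 is already optimal.

0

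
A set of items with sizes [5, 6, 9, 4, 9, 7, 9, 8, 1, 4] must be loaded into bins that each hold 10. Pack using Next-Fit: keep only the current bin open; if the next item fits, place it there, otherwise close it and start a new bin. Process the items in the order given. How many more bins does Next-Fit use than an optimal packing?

Next-Fit: [5] [6] [9] [4] [9] [7] [9] [8,1] [4] → 9 bins.
Total size 62; any packing needs at least ⌈62/10⌉ = 7 bins.
An optimal packing achieves that bound: [9,1] [9] [9] [8] [7] [6,4] [5,4] → 7 bins.
Excess: 9 − 7 = 2.

2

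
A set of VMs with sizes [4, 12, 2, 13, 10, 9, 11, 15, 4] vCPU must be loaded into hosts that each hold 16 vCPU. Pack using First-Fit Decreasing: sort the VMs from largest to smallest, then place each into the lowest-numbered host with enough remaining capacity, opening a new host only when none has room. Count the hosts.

6

Sorted descending: 15, 13, 12, 11, 10, 9, 4, 4, 2.
host 1: place 15 vCPU, 1 vCPU left
host 2: place 13 vCPU, 3 vCPU left
host 3: place 12 vCPU, 4 vCPU left
host 4: place 11 vCPU, 5 vCPU left
host 5: place 10 vCPU, 6 vCPU left
host 6: place 9 vCPU, 7 vCPU left
host 3: place 4 vCPU, 0 vCPU left
host 4: place 4 vCPU, 1 vCPU left
host 2: place 2 vCPU, 1 vCPU left
Final hosts: [15] [13,2] [12,4] [11,4] [10] [9].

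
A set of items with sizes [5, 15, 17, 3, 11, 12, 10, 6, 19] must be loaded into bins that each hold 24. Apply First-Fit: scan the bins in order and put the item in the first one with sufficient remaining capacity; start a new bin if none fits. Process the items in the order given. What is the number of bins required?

5 → bin 1 (remaining 19)
15 → bin 1 (remaining 4)
17 → bin 2 (remaining 7)
3 → bin 1 (remaining 1)
11 → bin 3 (remaining 13)
12 → bin 3 (remaining 1)
10 → bin 4 (remaining 14)
6 → bin 2 (remaining 1)
19 → bin 5 (remaining 5)
Final bins: [5,15,3] [17,6] [11,12] [10] [19].

5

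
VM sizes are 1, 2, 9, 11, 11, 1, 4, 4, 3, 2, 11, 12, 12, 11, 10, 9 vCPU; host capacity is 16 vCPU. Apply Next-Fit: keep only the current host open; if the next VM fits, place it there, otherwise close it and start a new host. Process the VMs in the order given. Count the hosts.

1 vCPU → host 1 (remaining 15 vCPU)
2 vCPU → host 1 (remaining 13 vCPU)
9 vCPU → host 1 (remaining 4 vCPU)
11 vCPU → host 2 (remaining 5 vCPU)
11 vCPU → host 3 (remaining 5 vCPU)
1 vCPU → host 3 (remaining 4 vCPU)
4 vCPU → host 3 (remaining 0 vCPU)
4 vCPU → host 4 (remaining 12 vCPU)
3 vCPU → host 4 (remaining 9 vCPU)
2 vCPU → host 4 (remaining 7 vCPU)
11 vCPU → host 5 (remaining 5 vCPU)
12 vCPU → host 6 (remaining 4 vCPU)
12 vCPU → host 7 (remaining 4 vCPU)
11 vCPU → host 8 (remaining 5 vCPU)
10 vCPU → host 9 (remaining 6 vCPU)
9 vCPU → host 10 (remaining 7 vCPU)
Final hosts: [1,2,9] [11] [11,1,4] [4,3,2] [11] [12] [12] [11] [10] [9].

10 hosts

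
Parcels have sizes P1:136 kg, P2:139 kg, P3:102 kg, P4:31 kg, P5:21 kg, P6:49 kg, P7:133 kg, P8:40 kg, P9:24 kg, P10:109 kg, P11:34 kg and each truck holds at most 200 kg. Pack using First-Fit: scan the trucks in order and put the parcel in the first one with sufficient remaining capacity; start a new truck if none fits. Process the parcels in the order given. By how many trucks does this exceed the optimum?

0

First-Fit: [136,31,21] [139,49] [102,40,24,34] [133] [109] → 5 trucks.
Total size 818 kg; any packing needs at least ⌈818/200⌉ = 5 trucks.
So 5 is already optimal.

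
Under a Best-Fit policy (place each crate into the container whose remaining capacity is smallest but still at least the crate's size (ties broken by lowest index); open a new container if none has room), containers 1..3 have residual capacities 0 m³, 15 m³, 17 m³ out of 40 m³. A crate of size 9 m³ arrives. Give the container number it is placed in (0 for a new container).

Containers with room: container 2 (15 m³), container 3 (17 m³).
Tightest fit is container 2 with 15 m³ free.

2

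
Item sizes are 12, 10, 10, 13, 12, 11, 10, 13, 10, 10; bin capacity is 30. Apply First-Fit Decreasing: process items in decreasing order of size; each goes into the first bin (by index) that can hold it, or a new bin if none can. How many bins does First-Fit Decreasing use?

5

Sorted descending: 13, 13, 12, 12, 11, 10, 10, 10, 10, 10.
13 → bin 1 (remaining 17)
13 → bin 1 (remaining 4)
12 → bin 2 (remaining 18)
12 → bin 2 (remaining 6)
11 → bin 3 (remaining 19)
10 → bin 3 (remaining 9)
10 → bin 4 (remaining 20)
10 → bin 4 (remaining 10)
10 → bin 4 (remaining 0)
10 → bin 5 (remaining 20)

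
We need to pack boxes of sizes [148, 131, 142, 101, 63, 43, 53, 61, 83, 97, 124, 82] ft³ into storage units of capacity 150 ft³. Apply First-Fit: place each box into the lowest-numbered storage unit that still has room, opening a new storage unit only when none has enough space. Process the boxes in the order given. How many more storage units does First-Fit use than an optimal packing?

1

First-Fit: [148] [131] [142] [101,43] [63,53] [61,83] [97] [124] [82] → 9 storage units.
Total size 1128 ft³; any packing needs at least ⌈1128/150⌉ = 8 storage units.
An optimal packing achieves that bound: [148] [142] [131] [124] [101,43] [97,53] [83,63] [82,61] → 8 storage units.
Excess: 9 − 8 = 1.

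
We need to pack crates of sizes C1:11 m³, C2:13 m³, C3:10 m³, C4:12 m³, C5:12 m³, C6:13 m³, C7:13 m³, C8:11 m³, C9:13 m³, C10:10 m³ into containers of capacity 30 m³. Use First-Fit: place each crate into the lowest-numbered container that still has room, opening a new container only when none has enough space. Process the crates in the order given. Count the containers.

5

container 1: place C1 (11 m³), 19 m³ left
container 1: place C2 (13 m³), 6 m³ left
container 2: place C3 (10 m³), 20 m³ left
container 2: place C4 (12 m³), 8 m³ left
container 3: place C5 (12 m³), 18 m³ left
container 3: place C6 (13 m³), 5 m³ left
container 4: place C7 (13 m³), 17 m³ left
container 4: place C8 (11 m³), 6 m³ left
container 5: place C9 (13 m³), 17 m³ left
container 5: place C10 (10 m³), 7 m³ left
Final containers: [11,13] [10,12] [12,13] [13,11] [13,10].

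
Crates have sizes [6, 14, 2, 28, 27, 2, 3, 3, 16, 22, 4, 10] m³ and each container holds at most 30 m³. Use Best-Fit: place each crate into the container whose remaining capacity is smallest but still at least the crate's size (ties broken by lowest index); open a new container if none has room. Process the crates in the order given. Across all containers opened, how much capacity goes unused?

Put 6 m³ in container 1; 24 m³ remain.
Put 14 m³ in container 1; 10 m³ remain.
Put 2 m³ in container 1; 8 m³ remain.
Put 28 m³ in container 2; 2 m³ remain.
Put 27 m³ in container 3; 3 m³ remain.
Put 2 m³ in container 2; 0 m³ remain.
Put 3 m³ in container 3; 0 m³ remain.
Put 3 m³ in container 1; 5 m³ remain.
Put 16 m³ in container 4; 14 m³ remain.
Put 22 m³ in container 5; 8 m³ remain.
Put 4 m³ in container 1; 1 m³ remain.
Put 10 m³ in container 4; 4 m³ remain.
5 containers × 30 m³ = 150 m³; used 137 m³; unused 13 m³.

13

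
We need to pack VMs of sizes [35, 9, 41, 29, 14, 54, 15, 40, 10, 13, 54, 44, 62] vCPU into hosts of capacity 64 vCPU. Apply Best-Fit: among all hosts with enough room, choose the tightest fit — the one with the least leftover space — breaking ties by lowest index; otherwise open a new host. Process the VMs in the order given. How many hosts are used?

35 vCPU → host 1 (remaining 29 vCPU)
9 vCPU → host 1 (remaining 20 vCPU)
41 vCPU → host 2 (remaining 23 vCPU)
29 vCPU → host 3 (remaining 35 vCPU)
14 vCPU → host 1 (remaining 6 vCPU)
54 vCPU → host 4 (remaining 10 vCPU)
15 vCPU → host 2 (remaining 8 vCPU)
40 vCPU → host 5 (remaining 24 vCPU)
10 vCPU → host 4 (remaining 0 vCPU)
13 vCPU → host 5 (remaining 11 vCPU)
54 vCPU → host 6 (remaining 10 vCPU)
44 vCPU → host 7 (remaining 20 vCPU)
62 vCPU → host 8 (remaining 2 vCPU)

8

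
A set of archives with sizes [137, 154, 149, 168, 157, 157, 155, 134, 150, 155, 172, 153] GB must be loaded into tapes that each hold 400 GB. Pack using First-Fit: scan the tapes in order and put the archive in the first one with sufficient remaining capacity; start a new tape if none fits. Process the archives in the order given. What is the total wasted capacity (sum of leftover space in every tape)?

137 GB → tape 1 (remaining 263 GB)
154 GB → tape 1 (remaining 109 GB)
149 GB → tape 2 (remaining 251 GB)
168 GB → tape 2 (remaining 83 GB)
157 GB → tape 3 (remaining 243 GB)
157 GB → tape 3 (remaining 86 GB)
155 GB → tape 4 (remaining 245 GB)
134 GB → tape 4 (remaining 111 GB)
150 GB → tape 5 (remaining 250 GB)
155 GB → tape 5 (remaining 95 GB)
172 GB → tape 6 (remaining 228 GB)
153 GB → tape 6 (remaining 75 GB)
6 tapes × 400 GB = 2400 GB; used 1841 GB; unused 559 GB.

559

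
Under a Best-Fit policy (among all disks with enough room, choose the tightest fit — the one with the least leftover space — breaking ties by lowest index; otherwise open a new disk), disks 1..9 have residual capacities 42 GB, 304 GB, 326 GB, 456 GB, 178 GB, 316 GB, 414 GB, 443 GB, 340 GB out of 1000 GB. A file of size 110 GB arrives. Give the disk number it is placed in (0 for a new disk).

Disks with room: disk 2 (304 GB), disk 3 (326 GB), disk 4 (456 GB), disk 5 (178 GB), disk 6 (316 GB), disk 7 (414 GB), disk 8 (443 GB), disk 9 (340 GB).
Tightest fit is disk 5 with 178 GB free.

5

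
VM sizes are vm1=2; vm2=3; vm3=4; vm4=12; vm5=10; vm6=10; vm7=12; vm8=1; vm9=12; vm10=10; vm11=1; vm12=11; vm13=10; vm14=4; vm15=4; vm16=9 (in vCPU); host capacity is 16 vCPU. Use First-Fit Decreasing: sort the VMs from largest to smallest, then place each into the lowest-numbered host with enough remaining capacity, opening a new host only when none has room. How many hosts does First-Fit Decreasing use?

Sorted descending: 12, 12, 12, 11, 10, 10, 10, 10, 9, 4, 4, 4, 3, 2, 1, 1.
12 vCPU → host 1 (remaining 4 vCPU)
12 vCPU → host 2 (remaining 4 vCPU)
12 vCPU → host 3 (remaining 4 vCPU)
11 vCPU → host 4 (remaining 5 vCPU)
10 vCPU → host 5 (remaining 6 vCPU)
10 vCPU → host 6 (remaining 6 vCPU)
10 vCPU → host 7 (remaining 6 vCPU)
10 vCPU → host 8 (remaining 6 vCPU)
9 vCPU → host 9 (remaining 7 vCPU)
4 vCPU → host 1 (remaining 0 vCPU)
4 vCPU → host 2 (remaining 0 vCPU)
4 vCPU → host 3 (remaining 0 vCPU)
3 vCPU → host 4 (remaining 2 vCPU)
2 vCPU → host 4 (remaining 0 vCPU)
1 vCPU → host 5 (remaining 5 vCPU)
1 vCPU → host 5 (remaining 4 vCPU)
Final hosts: [12,4] [12,4] [12,4] [11,3,2] [10,1,1] [10] [10] [10] [9].

9 hosts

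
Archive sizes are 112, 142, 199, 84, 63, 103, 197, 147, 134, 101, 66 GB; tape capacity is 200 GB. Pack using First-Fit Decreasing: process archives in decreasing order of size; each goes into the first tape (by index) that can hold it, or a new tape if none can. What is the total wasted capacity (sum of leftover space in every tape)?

Sorted descending: 199, 197, 147, 142, 134, 112, 103, 101, 84, 66, 63.
Put 199 GB in tape 1; 1 GB remain.
Put 197 GB in tape 2; 3 GB remain.
Put 147 GB in tape 3; 53 GB remain.
Put 142 GB in tape 4; 58 GB remain.
Put 134 GB in tape 5; 66 GB remain.
Put 112 GB in tape 6; 88 GB remain.
Put 103 GB in tape 7; 97 GB remain.
Put 101 GB in tape 8; 99 GB remain.
Put 84 GB in tape 6; 4 GB remain.
Put 66 GB in tape 5; 0 GB remain.
Put 63 GB in tape 7; 34 GB remain.
8 tapes × 200 GB = 1600 GB; used 1348 GB; unused 252 GB.

252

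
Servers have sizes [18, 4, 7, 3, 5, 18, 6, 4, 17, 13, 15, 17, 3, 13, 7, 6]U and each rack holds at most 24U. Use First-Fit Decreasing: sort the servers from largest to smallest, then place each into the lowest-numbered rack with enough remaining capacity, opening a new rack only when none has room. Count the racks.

Sorted descending: 18, 18, 17, 17, 15, 13, 13, 7, 7, 6, 6, 5, 4, 4, 3, 3.
18U → rack 1 (remaining 6U)
18U → rack 2 (remaining 6U)
17U → rack 3 (remaining 7U)
17U → rack 4 (remaining 7U)
15U → rack 5 (remaining 9U)
13U → rack 6 (remaining 11U)
13U → rack 7 (remaining 11U)
7U → rack 3 (remaining 0U)
7U → rack 4 (remaining 0U)
6U → rack 1 (remaining 0U)
6U → rack 2 (remaining 0U)
5U → rack 5 (remaining 4U)
4U → rack 5 (remaining 0U)
4U → rack 6 (remaining 7U)
3U → rack 6 (remaining 4U)
3U → rack 6 (remaining 1U)

7 racks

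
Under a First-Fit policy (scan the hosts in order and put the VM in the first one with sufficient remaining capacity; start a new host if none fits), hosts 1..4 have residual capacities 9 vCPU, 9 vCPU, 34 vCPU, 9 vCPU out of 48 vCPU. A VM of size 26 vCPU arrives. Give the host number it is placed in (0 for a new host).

3

Hosts with room: host 3 (34 vCPU).
The first with room is host 3.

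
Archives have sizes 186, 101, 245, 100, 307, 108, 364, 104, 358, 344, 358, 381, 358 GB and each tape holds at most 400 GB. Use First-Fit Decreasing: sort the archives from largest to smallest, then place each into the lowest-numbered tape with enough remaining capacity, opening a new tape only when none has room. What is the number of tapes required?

Sorted descending: 381, 364, 358, 358, 358, 344, 307, 245, 186, 108, 104, 101, 100.
Put 381 GB in tape 1; 19 GB remain.
Put 364 GB in tape 2; 36 GB remain.
Put 358 GB in tape 3; 42 GB remain.
Put 358 GB in tape 4; 42 GB remain.
Put 358 GB in tape 5; 42 GB remain.
Put 344 GB in tape 6; 56 GB remain.
Put 307 GB in tape 7; 93 GB remain.
Put 245 GB in tape 8; 155 GB remain.
Put 186 GB in tape 9; 214 GB remain.
Put 108 GB in tape 8; 47 GB remain.
Put 104 GB in tape 9; 110 GB remain.
Put 101 GB in tape 9; 9 GB remain.
Put 100 GB in tape 10; 300 GB remain.

10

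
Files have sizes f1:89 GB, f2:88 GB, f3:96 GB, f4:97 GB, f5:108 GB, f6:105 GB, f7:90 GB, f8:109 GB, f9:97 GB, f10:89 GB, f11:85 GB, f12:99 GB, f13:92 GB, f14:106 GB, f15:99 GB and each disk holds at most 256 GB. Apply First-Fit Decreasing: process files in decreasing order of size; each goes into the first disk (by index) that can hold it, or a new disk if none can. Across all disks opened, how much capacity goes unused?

599

Sorted descending: 109, 108, 106, 105, 99, 99, 97, 97, 96, 92, 90, 89, 89, 88, 85.
Put 109 GB in disk 1; 147 GB remain.
Put 108 GB in disk 1; 39 GB remain.
Put 106 GB in disk 2; 150 GB remain.
Put 105 GB in disk 2; 45 GB remain.
Put 99 GB in disk 3; 157 GB remain.
Put 99 GB in disk 3; 58 GB remain.
Put 97 GB in disk 4; 159 GB remain.
Put 97 GB in disk 4; 62 GB remain.
Put 96 GB in disk 5; 160 GB remain.
Put 92 GB in disk 5; 68 GB remain.
Put 90 GB in disk 6; 166 GB remain.
Put 89 GB in disk 6; 77 GB remain.
Put 89 GB in disk 7; 167 GB remain.
Put 88 GB in disk 7; 79 GB remain.
Put 85 GB in disk 8; 171 GB remain.
8 disks × 256 GB = 2048 GB; used 1449 GB; unused 599 GB.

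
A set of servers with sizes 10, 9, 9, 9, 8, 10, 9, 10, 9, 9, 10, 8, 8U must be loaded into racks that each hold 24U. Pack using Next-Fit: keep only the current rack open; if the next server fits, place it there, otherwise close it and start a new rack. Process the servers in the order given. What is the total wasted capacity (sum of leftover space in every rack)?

10U → rack 1 (remaining 14U)
9U → rack 1 (remaining 5U)
9U → rack 2 (remaining 15U)
9U → rack 2 (remaining 6U)
8U → rack 3 (remaining 16U)
10U → rack 3 (remaining 6U)
9U → rack 4 (remaining 15U)
10U → rack 4 (remaining 5U)
9U → rack 5 (remaining 15U)
9U → rack 5 (remaining 6U)
10U → rack 6 (remaining 14U)
8U → rack 6 (remaining 6U)
8U → rack 7 (remaining 16U)
7 racks × 24U = 168U; used 118U; unused 50U.

50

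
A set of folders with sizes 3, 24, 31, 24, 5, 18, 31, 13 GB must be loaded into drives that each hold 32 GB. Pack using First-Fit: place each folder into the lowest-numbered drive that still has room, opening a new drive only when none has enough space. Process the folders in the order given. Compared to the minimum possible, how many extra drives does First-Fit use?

0

First-Fit: [3,24,5] [31] [24] [18,13] [31] → 5 drives.
Total size 149 GB; any packing needs at least ⌈149/32⌉ = 5 drives.
So 5 is already optimal.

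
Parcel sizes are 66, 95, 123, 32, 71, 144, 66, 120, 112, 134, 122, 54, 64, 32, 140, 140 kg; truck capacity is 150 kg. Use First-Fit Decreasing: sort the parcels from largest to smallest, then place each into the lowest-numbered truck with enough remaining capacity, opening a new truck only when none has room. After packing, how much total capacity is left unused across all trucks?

Sorted descending: 144, 140, 140, 134, 123, 122, 120, 112, 95, 71, 66, 66, 64, 54, 32, 32.
144 kg → truck 1 (remaining 6 kg)
140 kg → truck 2 (remaining 10 kg)
140 kg → truck 3 (remaining 10 kg)
134 kg → truck 4 (remaining 16 kg)
123 kg → truck 5 (remaining 27 kg)
122 kg → truck 6 (remaining 28 kg)
120 kg → truck 7 (remaining 30 kg)
112 kg → truck 8 (remaining 38 kg)
95 kg → truck 9 (remaining 55 kg)
71 kg → truck 10 (remaining 79 kg)
66 kg → truck 10 (remaining 13 kg)
66 kg → truck 11 (remaining 84 kg)
64 kg → truck 11 (remaining 20 kg)
54 kg → truck 9 (remaining 1 kg)
32 kg → truck 8 (remaining 6 kg)
32 kg → truck 12 (remaining 118 kg)
12 trucks × 150 kg = 1800 kg; used 1515 kg; unused 285 kg.

285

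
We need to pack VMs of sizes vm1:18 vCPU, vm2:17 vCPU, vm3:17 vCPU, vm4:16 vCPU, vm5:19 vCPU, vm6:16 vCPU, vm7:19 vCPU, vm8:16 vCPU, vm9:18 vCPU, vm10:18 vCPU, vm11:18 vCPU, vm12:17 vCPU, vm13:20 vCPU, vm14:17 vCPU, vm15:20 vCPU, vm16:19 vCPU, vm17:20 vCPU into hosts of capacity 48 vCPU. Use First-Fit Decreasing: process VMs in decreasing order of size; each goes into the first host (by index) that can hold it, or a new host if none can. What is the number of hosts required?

Sorted descending: 20, 20, 20, 19, 19, 19, 18, 18, 18, 18, 17, 17, 17, 17, 16, 16, 16.
Put 20 vCPU in host 1; 28 vCPU remain.
Put 20 vCPU in host 1; 8 vCPU remain.
Put 20 vCPU in host 2; 28 vCPU remain.
Put 19 vCPU in host 2; 9 vCPU remain.
Put 19 vCPU in host 3; 29 vCPU remain.
Put 19 vCPU in host 3; 10 vCPU remain.
Put 18 vCPU in host 4; 30 vCPU remain.
Put 18 vCPU in host 4; 12 vCPU remain.
Put 18 vCPU in host 5; 30 vCPU remain.
Put 18 vCPU in host 5; 12 vCPU remain.
Put 17 vCPU in host 6; 31 vCPU remain.
Put 17 vCPU in host 6; 14 vCPU remain.
Put 17 vCPU in host 7; 31 vCPU remain.
Put 17 vCPU in host 7; 14 vCPU remain.
Put 16 vCPU in host 8; 32 vCPU remain.
Put 16 vCPU in host 8; 16 vCPU remain.
Put 16 vCPU in host 8; 0 vCPU remain.
Final hosts: [20,20] [20,19] [19,19] [18,18] [18,18] [17,17] [17,17] [16,16,16].

8 hosts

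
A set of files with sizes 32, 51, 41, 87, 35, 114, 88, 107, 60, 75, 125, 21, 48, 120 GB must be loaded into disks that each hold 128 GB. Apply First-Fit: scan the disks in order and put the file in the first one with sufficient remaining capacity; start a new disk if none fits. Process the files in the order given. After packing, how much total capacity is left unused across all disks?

148

disk 1: place 32 GB, 96 GB left
disk 1: place 51 GB, 45 GB left
disk 1: place 41 GB, 4 GB left
disk 2: place 87 GB, 41 GB left
disk 2: place 35 GB, 6 GB left
disk 3: place 114 GB, 14 GB left
disk 4: place 88 GB, 40 GB left
disk 5: place 107 GB, 21 GB left
disk 6: place 60 GB, 68 GB left
disk 7: place 75 GB, 53 GB left
disk 8: place 125 GB, 3 GB left
disk 4: place 21 GB, 19 GB left
disk 6: place 48 GB, 20 GB left
disk 9: place 120 GB, 8 GB left
9 disks × 128 GB = 1152 GB; used 1004 GB; unused 148 GB.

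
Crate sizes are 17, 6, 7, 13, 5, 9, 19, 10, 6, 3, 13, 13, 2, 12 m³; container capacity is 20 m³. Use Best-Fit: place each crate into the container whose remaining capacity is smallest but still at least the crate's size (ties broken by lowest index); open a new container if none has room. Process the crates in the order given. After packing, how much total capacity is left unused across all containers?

25

container 1: place 17 m³, 3 m³ left
container 2: place 6 m³, 14 m³ left
container 2: place 7 m³, 7 m³ left
container 3: place 13 m³, 7 m³ left
container 2: place 5 m³, 2 m³ left
container 4: place 9 m³, 11 m³ left
container 5: place 19 m³, 1 m³ left
container 4: place 10 m³, 1 m³ left
container 3: place 6 m³, 1 m³ left
container 1: place 3 m³, 0 m³ left
container 6: place 13 m³, 7 m³ left
container 7: place 13 m³, 7 m³ left
container 2: place 2 m³, 0 m³ left
container 8: place 12 m³, 8 m³ left
8 containers × 20 m³ = 160 m³; used 135 m³; unused 25 m³.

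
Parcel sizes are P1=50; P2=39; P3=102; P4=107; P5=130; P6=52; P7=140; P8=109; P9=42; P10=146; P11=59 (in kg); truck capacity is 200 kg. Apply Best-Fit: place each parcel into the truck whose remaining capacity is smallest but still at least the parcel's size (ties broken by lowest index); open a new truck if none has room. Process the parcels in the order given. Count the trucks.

truck 1: place P1 (50 kg), 150 kg left
truck 1: place P2 (39 kg), 111 kg left
truck 1: place P3 (102 kg), 9 kg left
truck 2: place P4 (107 kg), 93 kg left
truck 3: place P5 (130 kg), 70 kg left
truck 3: place P6 (52 kg), 18 kg left
truck 4: place P7 (140 kg), 60 kg left
truck 5: place P8 (109 kg), 91 kg left
truck 4: place P9 (42 kg), 18 kg left
truck 6: place P10 (146 kg), 54 kg left
truck 5: place P11 (59 kg), 32 kg left
Final trucks: [50,39,102] [107] [130,52] [140,42] [109,59] [146].

6 trucks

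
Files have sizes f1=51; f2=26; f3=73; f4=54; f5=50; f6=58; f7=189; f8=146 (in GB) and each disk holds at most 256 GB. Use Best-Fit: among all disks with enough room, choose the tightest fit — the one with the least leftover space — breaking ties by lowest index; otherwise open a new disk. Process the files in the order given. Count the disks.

3 disks

Put f1 (51 GB) in disk 1; 205 GB remain.
Put f2 (26 GB) in disk 1; 179 GB remain.
Put f3 (73 GB) in disk 1; 106 GB remain.
Put f4 (54 GB) in disk 1; 52 GB remain.
Put f5 (50 GB) in disk 1; 2 GB remain.
Put f6 (58 GB) in disk 2; 198 GB remain.
Put f7 (189 GB) in disk 2; 9 GB remain.
Put f8 (146 GB) in disk 3; 110 GB remain.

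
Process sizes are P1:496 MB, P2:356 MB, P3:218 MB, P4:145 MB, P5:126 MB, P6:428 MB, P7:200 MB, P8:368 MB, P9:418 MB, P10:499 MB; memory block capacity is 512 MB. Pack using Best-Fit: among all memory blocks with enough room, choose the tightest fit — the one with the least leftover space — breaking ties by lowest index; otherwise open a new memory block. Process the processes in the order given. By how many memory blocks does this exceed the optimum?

1

Best-Fit: [496] [356,145] [218,126] [428] [200] [368] [418] [499] → 8 memory blocks.
Total size 3254 MB; any packing needs at least ⌈3254/512⌉ = 7 memory blocks.
An optimal packing achieves that bound: [499] [496] [428] [418] [368,126] [356,145] [218,200] → 7 memory blocks.
Excess: 8 − 7 = 1.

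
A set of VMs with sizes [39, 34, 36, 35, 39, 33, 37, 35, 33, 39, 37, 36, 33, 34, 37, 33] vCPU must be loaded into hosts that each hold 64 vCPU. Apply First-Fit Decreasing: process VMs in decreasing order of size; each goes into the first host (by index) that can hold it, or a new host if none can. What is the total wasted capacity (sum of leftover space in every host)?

Sorted descending: 39, 39, 39, 37, 37, 37, 36, 36, 35, 35, 34, 34, 33, 33, 33, 33.
host 1: place 39 vCPU, 25 vCPU left
host 2: place 39 vCPU, 25 vCPU left
host 3: place 39 vCPU, 25 vCPU left
host 4: place 37 vCPU, 27 vCPU left
host 5: place 37 vCPU, 27 vCPU left
host 6: place 37 vCPU, 27 vCPU left
host 7: place 36 vCPU, 28 vCPU left
host 8: place 36 vCPU, 28 vCPU left
host 9: place 35 vCPU, 29 vCPU left
host 10: place 35 vCPU, 29 vCPU left
host 11: place 34 vCPU, 30 vCPU left
host 12: place 34 vCPU, 30 vCPU left
host 13: place 33 vCPU, 31 vCPU left
host 14: place 33 vCPU, 31 vCPU left
host 15: place 33 vCPU, 31 vCPU left
host 16: place 33 vCPU, 31 vCPU left
16 hosts × 64 vCPU = 1024 vCPU; used 570 vCPU; unused 454 vCPU.

454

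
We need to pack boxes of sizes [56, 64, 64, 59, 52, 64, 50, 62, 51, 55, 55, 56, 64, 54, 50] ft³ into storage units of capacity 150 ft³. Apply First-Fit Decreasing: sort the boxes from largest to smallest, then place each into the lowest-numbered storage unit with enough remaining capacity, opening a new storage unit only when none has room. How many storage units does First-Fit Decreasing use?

Sorted descending: 64, 64, 64, 64, 62, 59, 56, 56, 55, 55, 54, 52, 51, 50, 50.
Put 64 ft³ in storage unit 1; 86 ft³ remain.
Put 64 ft³ in storage unit 1; 22 ft³ remain.
Put 64 ft³ in storage unit 2; 86 ft³ remain.
Put 64 ft³ in storage unit 2; 22 ft³ remain.
Put 62 ft³ in storage unit 3; 88 ft³ remain.
Put 59 ft³ in storage unit 3; 29 ft³ remain.
Put 56 ft³ in storage unit 4; 94 ft³ remain.
Put 56 ft³ in storage unit 4; 38 ft³ remain.
Put 55 ft³ in storage unit 5; 95 ft³ remain.
Put 55 ft³ in storage unit 5; 40 ft³ remain.
Put 54 ft³ in storage unit 6; 96 ft³ remain.
Put 52 ft³ in storage unit 6; 44 ft³ remain.
Put 51 ft³ in storage unit 7; 99 ft³ remain.
Put 50 ft³ in storage unit 7; 49 ft³ remain.
Put 50 ft³ in storage unit 8; 100 ft³ remain.

8 storage units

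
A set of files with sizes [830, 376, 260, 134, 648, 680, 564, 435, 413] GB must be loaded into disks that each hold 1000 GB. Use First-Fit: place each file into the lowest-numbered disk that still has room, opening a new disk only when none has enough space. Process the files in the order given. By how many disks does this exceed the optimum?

First-Fit: [830,134] [376,260] [648] [680] [564,435] [413] → 6 disks.
Total size 4340 GB; any packing needs at least ⌈4340/1000⌉ = 5 disks.
An optimal packing achieves that bound: [830,134] [680,260] [648] [564,435] [413,376] → 5 disks.
Excess: 6 − 5 = 1.

1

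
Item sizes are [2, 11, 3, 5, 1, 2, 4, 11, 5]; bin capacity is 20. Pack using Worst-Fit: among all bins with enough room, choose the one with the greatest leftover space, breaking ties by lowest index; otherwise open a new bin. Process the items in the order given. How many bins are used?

3

Put 2 in bin 1; 18 remain.
Put 11 in bin 1; 7 remain.
Put 3 in bin 1; 4 remain.
Put 5 in bin 2; 15 remain.
Put 1 in bin 2; 14 remain.
Put 2 in bin 2; 12 remain.
Put 4 in bin 2; 8 remain.
Put 11 in bin 3; 9 remain.
Put 5 in bin 3; 4 remain.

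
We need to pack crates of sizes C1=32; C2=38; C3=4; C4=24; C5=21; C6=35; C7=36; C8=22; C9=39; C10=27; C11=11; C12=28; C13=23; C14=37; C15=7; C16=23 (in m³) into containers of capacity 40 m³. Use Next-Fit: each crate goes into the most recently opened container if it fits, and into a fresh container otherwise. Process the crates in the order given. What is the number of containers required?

container 1: place C1 (32 m³), 8 m³ left
container 2: place C2 (38 m³), 2 m³ left
container 3: place C3 (4 m³), 36 m³ left
container 3: place C4 (24 m³), 12 m³ left
container 4: place C5 (21 m³), 19 m³ left
container 5: place C6 (35 m³), 5 m³ left
container 6: place C7 (36 m³), 4 m³ left
container 7: place C8 (22 m³), 18 m³ left
container 8: place C9 (39 m³), 1 m³ left
container 9: place C10 (27 m³), 13 m³ left
container 9: place C11 (11 m³), 2 m³ left
container 10: place C12 (28 m³), 12 m³ left
container 11: place C13 (23 m³), 17 m³ left
container 12: place C14 (37 m³), 3 m³ left
container 13: place C15 (7 m³), 33 m³ left
container 13: place C16 (23 m³), 10 m³ left

13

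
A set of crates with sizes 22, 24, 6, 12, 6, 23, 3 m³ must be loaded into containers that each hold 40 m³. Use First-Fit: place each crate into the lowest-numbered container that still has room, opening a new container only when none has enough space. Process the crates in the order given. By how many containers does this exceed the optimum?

0

First-Fit: [22,6,12] [24,6,3] [23] → 3 containers.
Total size 96 m³; any packing needs at least ⌈96/40⌉ = 3 containers.
So 3 is already optimal.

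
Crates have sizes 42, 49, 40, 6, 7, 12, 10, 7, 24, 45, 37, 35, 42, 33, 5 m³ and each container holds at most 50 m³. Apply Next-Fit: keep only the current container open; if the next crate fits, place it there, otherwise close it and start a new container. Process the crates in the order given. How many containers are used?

Put 42 m³ in container 1; 8 m³ remain.
Put 49 m³ in container 2; 1 m³ remain.
Put 40 m³ in container 3; 10 m³ remain.
Put 6 m³ in container 3; 4 m³ remain.
Put 7 m³ in container 4; 43 m³ remain.
Put 12 m³ in container 4; 31 m³ remain.
Put 10 m³ in container 4; 21 m³ remain.
Put 7 m³ in container 4; 14 m³ remain.
Put 24 m³ in container 5; 26 m³ remain.
Put 45 m³ in container 6; 5 m³ remain.
Put 37 m³ in container 7; 13 m³ remain.
Put 35 m³ in container 8; 15 m³ remain.
Put 42 m³ in container 9; 8 m³ remain.
Put 33 m³ in container 10; 17 m³ remain.
Put 5 m³ in container 10; 12 m³ remain.

10 containers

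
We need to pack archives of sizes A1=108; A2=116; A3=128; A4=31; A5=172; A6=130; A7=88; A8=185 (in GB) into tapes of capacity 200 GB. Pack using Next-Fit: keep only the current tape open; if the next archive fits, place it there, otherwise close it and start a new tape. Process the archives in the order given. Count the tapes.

A1 (108 GB) → tape 1 (remaining 92 GB)
A2 (116 GB) → tape 2 (remaining 84 GB)
A3 (128 GB) → tape 3 (remaining 72 GB)
A4 (31 GB) → tape 3 (remaining 41 GB)
A5 (172 GB) → tape 4 (remaining 28 GB)
A6 (130 GB) → tape 5 (remaining 70 GB)
A7 (88 GB) → tape 6 (remaining 112 GB)
A8 (185 GB) → tape 7 (remaining 15 GB)
Final tapes: [108] [116] [128,31] [172] [130] [88] [185].

7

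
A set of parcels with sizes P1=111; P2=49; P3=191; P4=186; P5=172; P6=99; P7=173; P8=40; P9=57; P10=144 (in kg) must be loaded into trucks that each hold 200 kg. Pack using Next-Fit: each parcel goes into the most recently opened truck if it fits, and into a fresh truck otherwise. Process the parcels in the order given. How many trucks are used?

truck 1: place P1 (111 kg), 89 kg left
truck 1: place P2 (49 kg), 40 kg left
truck 2: place P3 (191 kg), 9 kg left
truck 3: place P4 (186 kg), 14 kg left
truck 4: place P5 (172 kg), 28 kg left
truck 5: place P6 (99 kg), 101 kg left
truck 6: place P7 (173 kg), 27 kg left
truck 7: place P8 (40 kg), 160 kg left
truck 7: place P9 (57 kg), 103 kg left
truck 8: place P10 (144 kg), 56 kg left
Final trucks: [111,49] [191] [186] [172] [99] [173] [40,57] [144].

8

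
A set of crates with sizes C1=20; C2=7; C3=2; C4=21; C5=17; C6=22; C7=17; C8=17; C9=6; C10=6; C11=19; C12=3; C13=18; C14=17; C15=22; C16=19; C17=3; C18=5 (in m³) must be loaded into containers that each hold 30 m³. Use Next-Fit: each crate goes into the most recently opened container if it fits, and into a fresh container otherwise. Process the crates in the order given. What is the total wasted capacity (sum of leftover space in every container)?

container 1: place C1 (20 m³), 10 m³ left
container 1: place C2 (7 m³), 3 m³ left
container 1: place C3 (2 m³), 1 m³ left
container 2: place C4 (21 m³), 9 m³ left
container 3: place C5 (17 m³), 13 m³ left
container 4: place C6 (22 m³), 8 m³ left
container 5: place C7 (17 m³), 13 m³ left
container 6: place C8 (17 m³), 13 m³ left
container 6: place C9 (6 m³), 7 m³ left
container 6: place C10 (6 m³), 1 m³ left
container 7: place C11 (19 m³), 11 m³ left
container 7: place C12 (3 m³), 8 m³ left
container 8: place C13 (18 m³), 12 m³ left
container 9: place C14 (17 m³), 13 m³ left
container 10: place C15 (22 m³), 8 m³ left
container 11: place C16 (19 m³), 11 m³ left
container 11: place C17 (3 m³), 8 m³ left
container 11: place C18 (5 m³), 3 m³ left
11 containers × 30 m³ = 330 m³; used 241 m³; unused 89 m³.

89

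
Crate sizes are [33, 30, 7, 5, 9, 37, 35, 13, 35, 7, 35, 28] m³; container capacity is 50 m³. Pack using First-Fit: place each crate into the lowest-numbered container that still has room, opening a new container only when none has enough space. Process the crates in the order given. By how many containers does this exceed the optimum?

0

First-Fit: [33,7,5] [30,9,7] [37,13] [35] [35] [35] [28] → 7 containers.
7 crates exceed 25 m³ (half the capacity), and no two of those can share a container, so at least 7 containers are needed.
So 7 is already optimal.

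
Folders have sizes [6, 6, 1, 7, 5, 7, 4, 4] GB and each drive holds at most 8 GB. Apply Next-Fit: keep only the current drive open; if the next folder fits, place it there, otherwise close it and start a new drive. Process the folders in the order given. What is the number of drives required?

6

6 GB → drive 1 (remaining 2 GB)
6 GB → drive 2 (remaining 2 GB)
1 GB → drive 2 (remaining 1 GB)
7 GB → drive 3 (remaining 1 GB)
5 GB → drive 4 (remaining 3 GB)
7 GB → drive 5 (remaining 1 GB)
4 GB → drive 6 (remaining 4 GB)
4 GB → drive 6 (remaining 0 GB)
Final drives: [6] [6,1] [7] [5] [7] [4,4].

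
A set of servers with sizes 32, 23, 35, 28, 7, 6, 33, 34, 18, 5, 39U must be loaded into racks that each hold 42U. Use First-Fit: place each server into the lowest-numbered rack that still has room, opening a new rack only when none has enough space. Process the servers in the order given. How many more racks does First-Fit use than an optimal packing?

1

First-Fit: [32,7] [23,6,5] [35] [28] [33] [34] [18] [39] → 8 racks.
Total size 260U; any packing needs at least ⌈260/42⌉ = 7 racks.
An optimal packing achieves that bound: [39] [35,7] [34,6] [33,5] [32] [28] [23,18] → 7 racks.
Excess: 8 − 7 = 1.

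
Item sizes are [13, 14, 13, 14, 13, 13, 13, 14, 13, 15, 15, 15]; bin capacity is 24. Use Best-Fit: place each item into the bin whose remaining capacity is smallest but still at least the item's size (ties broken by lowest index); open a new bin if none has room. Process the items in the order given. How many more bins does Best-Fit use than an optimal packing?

Best-Fit: [13] [14] [13] [14] [13] [13] [13] [14] [13] [15] [15] [15] → 12 bins.
12 items exceed 12 (half the capacity), and no two of those can share a bin, so at least 12 bins are needed.
So 12 is already optimal.

0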